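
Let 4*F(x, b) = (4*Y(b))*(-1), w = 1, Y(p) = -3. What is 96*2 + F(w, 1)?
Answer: 195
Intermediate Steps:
F(x, b) = 3 (F(x, b) = ((4*(-3))*(-1))/4 = (-12*(-1))/4 = (¼)*12 = 3)
96*2 + F(w, 1) = 96*2 + 3 = 192 + 3 = 195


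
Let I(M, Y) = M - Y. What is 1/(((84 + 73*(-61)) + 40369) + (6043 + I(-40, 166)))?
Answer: 1/41837 ≈ 2.3902e-5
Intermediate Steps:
1/(((84 + 73*(-61)) + 40369) + (6043 + I(-40, 166))) = 1/(((84 + 73*(-61)) + 40369) + (6043 + (-40 - 1*166))) = 1/(((84 - 4453) + 40369) + (6043 + (-40 - 166))) = 1/((-4369 + 40369) + (6043 - 206)) = 1/(36000 + 5837) = 1/41837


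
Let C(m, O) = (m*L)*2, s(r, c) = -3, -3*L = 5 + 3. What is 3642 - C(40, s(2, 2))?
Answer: 11566/3 ≈ 3855.3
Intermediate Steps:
L = -8/3 (L = -(5 + 3)/3 = -⅓*8 = -8/3 ≈ -2.6667)
C(m, O) = -16*m/3 (C(m, O) = (m*(-8/3))*2 = -8*m/3*2 = -16*m/3)
3642 - C(40, s(2, 2)) = 3642 - (-16)*40/3 = 3642 - 1*(-640/3) = 3642 + 640/3 = 11566/3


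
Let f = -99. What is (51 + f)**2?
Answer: 2304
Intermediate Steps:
(51 + f)**2 = (51 - 99)**2 = (-48)**2 = 2304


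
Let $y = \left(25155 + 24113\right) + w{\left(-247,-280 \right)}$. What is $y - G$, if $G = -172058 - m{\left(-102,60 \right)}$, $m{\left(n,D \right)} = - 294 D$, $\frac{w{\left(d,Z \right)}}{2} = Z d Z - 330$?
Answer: $-38526574$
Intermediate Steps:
$w{\left(d,Z \right)} = -660 + 2 d Z^{2}$ ($w{\left(d,Z \right)} = 2 \left(Z d Z - 330\right) = 2 \left(d Z^{2} - 330\right) = 2 \left(-330 + d Z^{2}\right) = -660 + 2 d Z^{2}$)
$G = -154418$ ($G = -172058 - \left(-294\right) 60 = -172058 - -17640 = -172058 + 17640 = -154418$)
$y = -38680992$ ($y = \left(25155 + 24113\right) + \left(-660 + 2 \left(-247\right) \left(-280\right)^{2}\right) = 49268 + \left(-660 + 2 \left(-247\right) 78400\right) = 49268 - 38730260 = -38680992$)
$y - G = -38680992 - -154418 = -38680992 + 154418 = -38526574$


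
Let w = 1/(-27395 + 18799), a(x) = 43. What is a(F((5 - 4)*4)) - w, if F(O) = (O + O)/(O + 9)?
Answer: 369629/8596 ≈ 43.000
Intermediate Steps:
F(O) = 2*O/(9 + O) (F(O) = (2*O)/(9 + O) = 2*O/(9 + O))
w = -1/8596 (w = 1/(-8596) = -1/8596 ≈ -0.00011633)
a(F((5 - 4)*4)) - w = 43 - 1*(-1/8596) = 43 + 1/8596 = 369629/8596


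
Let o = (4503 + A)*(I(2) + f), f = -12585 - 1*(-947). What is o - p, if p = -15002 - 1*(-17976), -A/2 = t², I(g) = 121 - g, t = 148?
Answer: 452751321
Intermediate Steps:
f = -11638 (f = -12585 + 947 = -11638)
A = -43808 (A = -2*148² = -2*21904 = -43808)
o = 452754295 (o = (4503 - 43808)*((121 - 1*2) - 11638) = -39305*((121 - 2) - 11638) = -39305*(119 - 11638) = -39305*(-11519) = 452754295)
p = 2974 (p = -15002 + 17976 = 2974)
o - p = 452754295 - 1*2974 = 452754295 - 2974 = 452751321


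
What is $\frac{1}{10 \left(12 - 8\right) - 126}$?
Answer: $- \frac{1}{86} \approx -0.011628$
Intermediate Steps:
$\frac{1}{10 \left(12 - 8\right) - 126} = \frac{1}{10 \cdot 4 - 126} = \frac{1}{40 - 126} = \frac{1}{-86} = - \frac{1}{86}$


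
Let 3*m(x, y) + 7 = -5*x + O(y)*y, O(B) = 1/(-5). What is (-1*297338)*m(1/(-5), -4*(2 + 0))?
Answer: 6541436/15 ≈ 4.3610e+5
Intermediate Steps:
O(B) = -⅕
m(x, y) = -7/3 - 5*x/3 - y/15 (m(x, y) = -7/3 + (-5*x - y/5)/3 = -7/3 + (-5*x/3 - y/15) = -7/3 - 5*x/3 - y/15)
(-1*297338)*m(1/(-5), -4*(2 + 0)) = (-1*297338)*(-7/3 - 5/3/(-5) - (-4)*(2 + 0)/15) = -297338*(-7/3 - 5/3*(-⅕) - (-4)*2/15) = -297338*(-7/3 + ⅓ - 1/15*(-8)) = -297338*(-7/3 + ⅓ + 8/15) = -297338*(-22/15) = 6541436/15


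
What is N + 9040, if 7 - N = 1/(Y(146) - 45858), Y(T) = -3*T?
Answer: 418839913/46296 ≈ 9047.0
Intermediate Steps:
N = 324073/46296 (N = 7 - 1/(-3*146 - 45858) = 7 - 1/(-438 - 45858) = 7 - 1/(-46296) = 7 - 1*(-1/46296) = 7 + 1/46296 = 324073/46296 ≈ 7.0000)
N + 9040 = 324073/46296 + 9040 = 418839913/46296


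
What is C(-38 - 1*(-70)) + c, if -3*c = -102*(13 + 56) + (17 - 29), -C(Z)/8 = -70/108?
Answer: 63590/27 ≈ 2355.2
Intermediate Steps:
C(Z) = 140/27 (C(Z) = -(-560)/108 = -8*(-35/54) = 140/27)
c = 2350 (c = -(-102*(13 + 56) + (17 - 29))/3 = -(-102*69 - 12)/3 = -(-7038 - 12)/3 = -⅓*(-7050) = 2350)
C(-38 - 1*(-70)) + c = 140/27 + 2350 = 63590/27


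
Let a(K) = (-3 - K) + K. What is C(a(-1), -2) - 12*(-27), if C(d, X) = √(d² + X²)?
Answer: 324 + √13 ≈ 327.61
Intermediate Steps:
a(K) = -3
C(d, X) = √(X² + d²)
C(a(-1), -2) - 12*(-27) = √((-2)² + (-3)²) - 12*(-27) = √(4 + 9) + 324 = √13 + 324 = 324 + √13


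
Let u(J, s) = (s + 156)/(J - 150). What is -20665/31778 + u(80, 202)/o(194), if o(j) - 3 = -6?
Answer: 3518437/3336690 ≈ 1.0545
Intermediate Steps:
o(j) = -3 (o(j) = 3 - 6 = -3)
u(J, s) = (156 + s)/(-150 + J)
-20665/31778 + u(80, 202)/o(194) = -20665/31778 + ((156 + 202)/(-150 + 80))/(-3) = -20665*1/31778 + (358/(-70))*(-1/3) = -20665/31778 - 1/70*358*(-1/3) = -20665/31778 - 179/35*(-1/3) = -20665/31778 + 179/105 = 3518437/3336690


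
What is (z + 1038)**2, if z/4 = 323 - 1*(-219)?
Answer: 10278436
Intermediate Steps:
z = 2168 (z = 4*(323 - 1*(-219)) = 4*(323 + 219) = 4*542 = 2168)
(z + 1038)**2 = (2168 + 1038)**2 = 3206**2 = 10278436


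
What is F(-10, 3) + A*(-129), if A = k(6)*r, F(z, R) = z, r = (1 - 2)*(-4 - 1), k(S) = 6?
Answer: -3880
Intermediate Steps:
r = 5 (r = -1*(-5) = 5)
A = 30 (A = 6*5 = 30)
F(-10, 3) + A*(-129) = -10 + 30*(-129) = -10 - 3870 = -3880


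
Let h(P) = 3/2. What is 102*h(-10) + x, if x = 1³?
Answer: 154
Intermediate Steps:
h(P) = 3/2 (h(P) = 3*(½) = 3/2)
x = 1
102*h(-10) + x = 102*(3/2) + 1 = 153 + 1 = 154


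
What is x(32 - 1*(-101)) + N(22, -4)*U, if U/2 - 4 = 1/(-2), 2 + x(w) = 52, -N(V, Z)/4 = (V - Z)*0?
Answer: 50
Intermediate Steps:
N(V, Z) = 0 (N(V, Z) = -4*(V - Z)*0 = -4*0 = 0)
x(w) = 50 (x(w) = -2 + 52 = 50)
U = 7 (U = 8 + 2/(-2) = 8 + 2*(-½) = 8 - 1 = 7)
x(32 - 1*(-101)) + N(22, -4)*U = 50 + 0*7 = 50 + 0 = 50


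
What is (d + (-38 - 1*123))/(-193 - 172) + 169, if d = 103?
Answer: 61743/365 ≈ 169.16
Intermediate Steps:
(d + (-38 - 1*123))/(-193 - 172) + 169 = (103 + (-38 - 1*123))/(-193 - 172) + 169 = (103 + (-38 - 123))/(-365) + 169 = (103 - 161)*(-1/365) + 169 = -58*(-1/365) + 169 = 58/365 + 169 = 61743/365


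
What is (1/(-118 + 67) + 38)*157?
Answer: 304109/51 ≈ 5962.9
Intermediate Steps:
(1/(-118 + 67) + 38)*157 = (1/(-51) + 38)*157 = (-1/51 + 38)*157 = (1937/51)*157 = 304109/51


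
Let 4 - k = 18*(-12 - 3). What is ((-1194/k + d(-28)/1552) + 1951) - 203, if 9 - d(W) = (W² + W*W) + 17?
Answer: 46315537/26578 ≈ 1742.6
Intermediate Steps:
k = 274 (k = 4 - 18*(-12 - 3) = 4 - 18*(-15) = 4 - 1*(-270) = 4 + 270 = 274)
d(W) = -8 - 2*W² (d(W) = 9 - ((W² + W*W) + 17) = 9 - ((W² + W²) + 17) = 9 - (2*W² + 17) = 9 - (17 + 2*W²) = 9 + (-17 - 2*W²) = -8 - 2*W²)
((-1194/k + d(-28)/1552) + 1951) - 203 = ((-1194/274 + (-8 - 2*(-28)²)/1552) + 1951) - 203 = ((-1194*1/274 + (-8 - 2*784)*(1/1552)) + 1951) - 203 = ((-597/137 + (-8 - 1568)*(1/1552)) + 1951) - 203 = ((-597/137 - 1576*1/1552) + 1951) - 203 = ((-597/137 - 197/194) + 1951) - 203 = (-142807/26578 + 1951) - 203 = 51710871/26578 - 203 = 46315537/26578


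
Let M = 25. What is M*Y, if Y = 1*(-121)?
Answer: -3025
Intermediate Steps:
Y = -121
M*Y = 25*(-121) = -3025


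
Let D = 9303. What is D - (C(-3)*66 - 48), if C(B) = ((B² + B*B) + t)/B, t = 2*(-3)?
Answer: 9615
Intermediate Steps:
t = -6
C(B) = (-6 + 2*B²)/B (C(B) = ((B² + B*B) - 6)/B = ((B² + B²) - 6)/B = (2*B² - 6)/B = (-6 + 2*B²)/B)
D - (C(-3)*66 - 48) = 9303 - ((-6/(-3) + 2*(-3))*66 - 48) = 9303 - ((-6*(-⅓) - 6)*66 - 48) = 9303 - ((2 - 6)*66 - 48) = 9303 - (-4*66 - 48) = 9303 - (-264 - 48) = 9303 - 1*(-312) = 9303 + 312 = 9615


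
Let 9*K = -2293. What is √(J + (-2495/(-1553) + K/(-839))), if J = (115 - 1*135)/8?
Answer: I*√36045193092178/7817802 ≈ 0.76796*I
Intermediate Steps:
K = -2293/9 (K = (⅑)*(-2293) = -2293/9 ≈ -254.78)
J = -5/2 (J = (115 - 135)*(⅛) = -20*⅛ = -5/2 ≈ -2.5000)
√(J + (-2495/(-1553) + K/(-839))) = √(-5/2 + (-2495/(-1553) - 2293/9/(-839))) = √(-5/2 + (-2495*(-1/1553) - 2293/9*(-1/839))) = √(-5/2 + (2495/1553 + 2293/7551)) = √(-5/2 + 22400774/11726703) = √(-13831967/23453406) = I*√36045193092178/7817802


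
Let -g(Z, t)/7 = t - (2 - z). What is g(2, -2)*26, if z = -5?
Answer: 1638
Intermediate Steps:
g(Z, t) = 49 - 7*t (g(Z, t) = -7*(t - (2 - 1*(-5))) = -7*(t - (2 + 5)) = -7*(t - 1*7) = -7*(t - 7) = -7*(-7 + t) = 49 - 7*t)
g(2, -2)*26 = (49 - 7*(-2))*26 = (49 + 14)*26 = 63*26 = 1638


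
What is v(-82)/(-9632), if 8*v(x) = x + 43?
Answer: 39/77056 ≈ 0.00050613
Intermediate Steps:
v(x) = 43/8 + x/8 (v(x) = (x + 43)/8 = (43 + x)/8 = 43/8 + x/8)
v(-82)/(-9632) = (43/8 + (⅛)*(-82))/(-9632) = (43/8 - 41/4)*(-1/9632) = -39/8*(-1/9632) = 39/77056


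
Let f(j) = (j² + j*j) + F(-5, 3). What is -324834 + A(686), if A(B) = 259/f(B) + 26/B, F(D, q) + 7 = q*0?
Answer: -14980713765604/46118065 ≈ -3.2483e+5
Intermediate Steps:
F(D, q) = -7 (F(D, q) = -7 + q*0 = -7 + 0 = -7)
f(j) = -7 + 2*j² (f(j) = (j² + j*j) - 7 = (j² + j²) - 7 = 2*j² - 7 = -7 + 2*j²)
A(B) = 26/B + 259/(-7 + 2*B²) (A(B) = 259/(-7 + 2*B²) + 26/B = 26/B + 259/(-7 + 2*B²))
-324834 + A(686) = -324834 + (-182 + 52*686² + 259*686)/(686*(-7 + 2*686²)) = -324834 + (-182 + 52*470596 + 177674)/(686*(-7 + 2*470596)) = -324834 + (-182 + 24470992 + 177674)/(686*(-7 + 941192)) = -324834 + (1/686)*24648484/941185 = -324834 + (1/686)*(1/941185)*24648484 = -324834 + 1760606/46118065 = -14980713765604/46118065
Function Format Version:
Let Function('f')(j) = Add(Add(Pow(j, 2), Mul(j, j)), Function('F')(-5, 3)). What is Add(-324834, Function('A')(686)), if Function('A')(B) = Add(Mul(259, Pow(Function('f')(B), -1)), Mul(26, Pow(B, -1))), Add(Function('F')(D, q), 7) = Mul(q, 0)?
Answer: Rational(-14980713765604, 46118065) ≈ -3.2483e+5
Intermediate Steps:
Function('F')(D, q) = -7 (Function('F')(D, q) = Add(-7, Mul(q, 0)) = Add(-7, 0) = -7)
Function('f')(j) = Add(-7, Mul(2, Pow(j, 2))) (Function('f')(j) = Add(Add(Pow(j, 2), Mul(j, j)), -7) = Add(Add(Pow(j, 2), Pow(j, 2)), -7) = Add(Mul(2, Pow(j, 2)), -7) = Add(-7, Mul(2, Pow(j, 2))))
Function('A')(B) = Add(Mul(26, Pow(B, -1)), Mul(259, Pow(Add(-7, Mul(2, Pow(B, 2))), -1))) (Function('A')(B) = Add(Mul(259, Pow(Add(-7, Mul(2, Pow(B, 2))), -1)), Mul(26, Pow(B, -1))) = Add(Mul(26, Pow(B, -1)), Mul(259, Pow(Add(-7, Mul(2, Pow(B, 2))), -1))))
Add(-324834, Function('A')(686)) = Add(-324834, Mul(Pow(686, -1), Pow(Add(-7, Mul(2, Pow(686, 2))), -1), Add(-182, Mul(52, Pow(686, 2)), Mul(259, 686)))) = Add(-324834, Mul(Rational(1, 686), Pow(Add(-7, Mul(2, 470596)), -1), Add(-182, Mul(52, 470596), 177674))) = Add(-324834, Mul(Rational(1, 686), Pow(Add(-7, 941192), -1), Add(-182, 24470992, 177674))) = Add(-324834, Mul(Rational(1, 686), Pow(941185, -1), 24648484)) = Add(-324834, Mul(Rational(1, 686), Rational(1, 941185), 24648484)) = Add(-324834, Rational(1760606, 46118065)) = Rational(-14980713765604, 46118065)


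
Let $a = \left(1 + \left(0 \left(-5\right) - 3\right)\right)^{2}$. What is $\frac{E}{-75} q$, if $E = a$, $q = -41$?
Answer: $\frac{164}{75} \approx 2.1867$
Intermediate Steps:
$a = 4$ ($a = \left(1 + \left(0 - 3\right)\right)^{2} = \left(1 - 3\right)^{2} = \left(-2\right)^{2} = 4$)
$E = 4$
$\frac{E}{-75} q = \frac{4}{-75} \left(-41\right) = 4 \left(- \frac{1}{75}\right) \left(-41\right) = \left(- \frac{4}{75}\right) \left(-41\right) = \frac{164}{75}$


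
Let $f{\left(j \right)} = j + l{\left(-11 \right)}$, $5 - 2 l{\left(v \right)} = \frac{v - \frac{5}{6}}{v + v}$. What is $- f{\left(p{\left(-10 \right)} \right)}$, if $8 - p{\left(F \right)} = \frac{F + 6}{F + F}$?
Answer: $- \frac{13241}{1320} \approx -10.031$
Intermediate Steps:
$p{\left(F \right)} = 8 - \frac{6 + F}{2 F}$ ($p{\left(F \right)} = 8 - \frac{F + 6}{F + F} = 8 - \frac{6 + F}{2 F}$)
$l{\left(v \right)} = \frac{5}{2} - \frac{- \frac{5}{6} + v}{4 v}$ ($l{\left(v \right)} = \frac{5}{2} - \frac{\left(v - \frac{5}{6}\right) \frac{1}{v + v}}{2} = \frac{5}{2} - \frac{\left(v - \frac{5}{6}\right) \frac{1}{2 v}}{2} = \frac{5}{2} - \frac{\left(- \frac{5}{6} + v\right) \frac{1}{2 v}}{2} = \frac{5}{2} - \frac{\frac{1}{2} \frac{1}{v} \left(- \frac{5}{6} + v\right)}{2} = \frac{5}{2} - \frac{- \frac{5}{6} + v}{4 v}$)
$f{\left(j \right)} = \frac{589}{264} + j$ ($f{\left(j \right)} = j + \frac{5 + 54 \left(-11\right)}{24 \left(-11\right)} = j + \frac{1}{24} \left(- \frac{1}{11}\right) \left(5 - 594\right) = j + \frac{1}{24} \left(- \frac{1}{11}\right) \left(-589\right) = j + \frac{589}{264} = \frac{589}{264} + j$)
$- f{\left(p{\left(-10 \right)} \right)} = - (\frac{589}{264} + \left(\frac{15}{2} - \frac{3}{-10}\right)) = - (\frac{589}{264} + \left(\frac{15}{2} - - \frac{3}{10}\right)) = - (\frac{589}{264} + \left(\frac{15}{2} + \frac{3}{10}\right)) = - (\frac{589}{264} + \frac{39}{5}) = \left(-1\right) \frac{13241}{1320} = - \frac{13241}{1320}$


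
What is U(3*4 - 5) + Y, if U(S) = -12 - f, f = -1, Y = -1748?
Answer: -1759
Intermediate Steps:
U(S) = -11 (U(S) = -12 - 1*(-1) = -12 + 1 = -11)
U(3*4 - 5) + Y = -11 - 1748 = -1759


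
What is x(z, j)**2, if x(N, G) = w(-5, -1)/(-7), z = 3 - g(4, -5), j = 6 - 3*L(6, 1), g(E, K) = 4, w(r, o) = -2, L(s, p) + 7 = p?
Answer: 4/49 ≈ 0.081633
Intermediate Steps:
L(s, p) = -7 + p
j = 24 (j = 6 - 3*(-7 + 1) = 6 - 3*(-6) = 6 + 18 = 24)
z = -1 (z = 3 - 1*4 = 3 - 4 = -1)
x(N, G) = 2/7 (x(N, G) = -2/(-7) = -2*(-1/7) = 2/7)
x(z, j)**2 = (2/7)**2 = 4/49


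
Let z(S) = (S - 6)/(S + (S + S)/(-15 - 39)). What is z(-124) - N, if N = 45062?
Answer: -5587553/124 ≈ -45061.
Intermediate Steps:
z(S) = 27*(-6 + S)/(26*S) (z(S) = (-6 + S)/(S + (2*S)/(-54)) = (-6 + S)/(S + (2*S)*(-1/54)) = (-6 + S)/(S - S/27) = (-6 + S)/((26*S/27)) = (-6 + S)*(27/(26*S)) = 27*(-6 + S)/(26*S))
z(-124) - N = (27/26)*(-6 - 124)/(-124) - 1*45062 = (27/26)*(-1/124)*(-130) - 45062 = 135/124 - 45062 = -5587553/124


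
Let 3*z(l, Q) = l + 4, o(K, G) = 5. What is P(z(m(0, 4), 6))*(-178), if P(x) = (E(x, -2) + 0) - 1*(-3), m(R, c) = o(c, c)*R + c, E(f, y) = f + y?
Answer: -1958/3 ≈ -652.67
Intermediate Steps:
m(R, c) = c + 5*R (m(R, c) = 5*R + c = c + 5*R)
z(l, Q) = 4/3 + l/3 (z(l, Q) = (l + 4)/3 = (4 + l)/3 = 4/3 + l/3)
P(x) = 1 + x (P(x) = ((x - 2) + 0) - 1*(-3) = ((-2 + x) + 0) + 3 = (-2 + x) + 3 = 1 + x)
P(z(m(0, 4), 6))*(-178) = (1 + (4/3 + (4 + 5*0)/3))*(-178) = (1 + (4/3 + (4 + 0)/3))*(-178) = (1 + (4/3 + (⅓)*4))*(-178) = (1 + (4/3 + 4/3))*(-178) = (1 + 8/3)*(-178) = (11/3)*(-178) = -1958/3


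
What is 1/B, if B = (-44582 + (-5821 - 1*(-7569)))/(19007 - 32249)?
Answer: 2207/7139 ≈ 0.30915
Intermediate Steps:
B = 7139/2207 (B = (-44582 + (-5821 + 7569))/(-13242) = (-44582 + 1748)*(-1/13242) = -42834*(-1/13242) = 7139/2207 ≈ 3.2347)
1/B = 1/(7139/2207) = 2207/7139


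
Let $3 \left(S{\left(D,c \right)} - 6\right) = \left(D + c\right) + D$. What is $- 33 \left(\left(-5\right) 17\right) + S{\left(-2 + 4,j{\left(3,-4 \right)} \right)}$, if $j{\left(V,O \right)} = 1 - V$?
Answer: $\frac{8435}{3} \approx 2811.7$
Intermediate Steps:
$S{\left(D,c \right)} = 6 + \frac{c}{3} + \frac{2 D}{3}$ ($S{\left(D,c \right)} = 6 + \frac{\left(D + c\right) + D}{3} = 6 + \frac{c + 2 D}{3} = 6 + \left(\frac{c}{3} + \frac{2 D}{3}\right) = 6 + \frac{c}{3} + \frac{2 D}{3}$)
$- 33 \left(\left(-5\right) 17\right) + S{\left(-2 + 4,j{\left(3,-4 \right)} \right)} = - 33 \left(\left(-5\right) 17\right) + \left(6 + \frac{1 - 3}{3} + \frac{2 \left(-2 + 4\right)}{3}\right) = \left(-33\right) \left(-85\right) + \left(6 + \frac{1 - 3}{3} + \frac{2}{3} \cdot 2\right) = 2805 + \left(6 + \frac{1}{3} \left(-2\right) + \frac{4}{3}\right) = 2805 + \left(6 - \frac{2}{3} + \frac{4}{3}\right) = 2805 + \frac{20}{3} = \frac{8435}{3}$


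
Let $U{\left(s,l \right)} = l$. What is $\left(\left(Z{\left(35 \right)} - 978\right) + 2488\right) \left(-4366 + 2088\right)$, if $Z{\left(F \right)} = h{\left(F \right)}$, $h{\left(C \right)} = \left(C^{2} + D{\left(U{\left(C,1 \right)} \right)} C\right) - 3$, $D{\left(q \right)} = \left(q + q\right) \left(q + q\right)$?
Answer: $-6542416$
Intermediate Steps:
$D{\left(q \right)} = 4 q^{2}$ ($D{\left(q \right)} = 2 q 2 q = 4 q^{2}$)
$h{\left(C \right)} = -3 + C^{2} + 4 C$ ($h{\left(C \right)} = \left(C^{2} + 4 \cdot 1^{2} C\right) - 3 = \left(C^{2} + 4 \cdot 1 C\right) - 3 = \left(C^{2} + 4 C\right) - 3 = -3 + C^{2} + 4 C$)
$Z{\left(F \right)} = -3 + F^{2} + 4 F$
$\left(\left(Z{\left(35 \right)} - 978\right) + 2488\right) \left(-4366 + 2088\right) = \left(\left(\left(-3 + 35^{2} + 4 \cdot 35\right) - 978\right) + 2488\right) \left(-4366 + 2088\right) = \left(\left(\left(-3 + 1225 + 140\right) - 978\right) + 2488\right) \left(-2278\right) = \left(\left(1362 - 978\right) + 2488\right) \left(-2278\right) = \left(384 + 2488\right) \left(-2278\right) = 2872 \left(-2278\right) = -6542416$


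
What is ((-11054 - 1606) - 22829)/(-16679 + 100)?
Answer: 35489/16579 ≈ 2.1406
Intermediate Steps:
((-11054 - 1606) - 22829)/(-16679 + 100) = (-12660 - 22829)/(-16579) = -35489*(-1/16579) = 35489/16579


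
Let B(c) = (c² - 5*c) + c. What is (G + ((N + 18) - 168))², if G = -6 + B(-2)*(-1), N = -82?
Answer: 62500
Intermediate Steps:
B(c) = c² - 4*c
G = -18 (G = -6 - 2*(-4 - 2)*(-1) = -6 - 2*(-6)*(-1) = -6 + 12*(-1) = -6 - 12 = -18)
(G + ((N + 18) - 168))² = (-18 + ((-82 + 18) - 168))² = (-18 + (-64 - 168))² = (-18 - 232)² = (-250)² = 62500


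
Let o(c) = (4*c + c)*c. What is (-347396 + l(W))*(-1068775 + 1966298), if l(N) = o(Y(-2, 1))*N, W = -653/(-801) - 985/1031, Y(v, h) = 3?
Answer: -28610599403545302/91759 ≈ -3.1180e+11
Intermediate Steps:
o(c) = 5*c² (o(c) = (5*c)*c = 5*c²)
W = -115742/825831 (W = -653*(-1/801) - 985*1/1031 = 653/801 - 985/1031 = -115742/825831 ≈ -0.14015)
l(N) = 45*N (l(N) = (5*3²)*N = (5*9)*N = 45*N)
(-347396 + l(W))*(-1068775 + 1966298) = (-347396 + 45*(-115742/825831))*(-1068775 + 1966298) = (-347396 - 578710/91759)*897523 = -31877288274/91759*897523 = -28610599403545302/91759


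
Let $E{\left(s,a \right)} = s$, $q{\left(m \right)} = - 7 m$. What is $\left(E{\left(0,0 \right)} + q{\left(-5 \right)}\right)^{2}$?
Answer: $1225$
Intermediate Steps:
$\left(E{\left(0,0 \right)} + q{\left(-5 \right)}\right)^{2} = \left(0 - -35\right)^{2} = \left(0 + 35\right)^{2} = 35^{2} = 1225$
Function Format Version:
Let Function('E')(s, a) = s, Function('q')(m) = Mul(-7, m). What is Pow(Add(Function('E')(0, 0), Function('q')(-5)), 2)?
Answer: 1225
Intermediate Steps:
Pow(Add(Function('E')(0, 0), Function('q')(-5)), 2) = Pow(Add(0, Mul(-7, -5)), 2) = Pow(Add(0, 35), 2) = Pow(35, 2) = 1225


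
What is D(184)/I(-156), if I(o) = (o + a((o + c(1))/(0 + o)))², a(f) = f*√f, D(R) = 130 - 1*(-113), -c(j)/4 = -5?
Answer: 2601147319115787/260478810231561800 + 372716166069*√1326/130239405115780900 ≈ 0.010090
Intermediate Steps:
c(j) = 20 (c(j) = -4*(-5) = 20)
D(R) = 243 (D(R) = 130 + 113 = 243)
a(f) = f^(3/2)
I(o) = (o + ((20 + o)/o)^(3/2))² (I(o) = (o + ((o + 20)/(0 + o))^(3/2))² = (o + ((20 + o)/o)^(3/2))²)
D(184)/I(-156) = 243/((-156 + ((20 - 156)/(-156))^(3/2))²) = 243/((-156 + (-1/156*(-136))^(3/2))²) = 243/((-156 + (34/39)^(3/2))²) = 243/((-156 + 34*√1326/1521)²) = 243/(-156 + 34*√1326/1521)²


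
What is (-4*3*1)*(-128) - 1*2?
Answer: 1534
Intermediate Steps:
(-4*3*1)*(-128) - 1*2 = -12*1*(-128) - 2 = -12*(-128) - 2 = 1536 - 2 = 1534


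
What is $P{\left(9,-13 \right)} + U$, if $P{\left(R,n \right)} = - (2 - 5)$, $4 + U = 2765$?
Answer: $2764$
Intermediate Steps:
$U = 2761$ ($U = -4 + 2765 = 2761$)
$P{\left(R,n \right)} = 3$ ($P{\left(R,n \right)} = \left(-1\right) \left(-3\right) = 3$)
$P{\left(9,-13 \right)} + U = 3 + 2761 = 2764$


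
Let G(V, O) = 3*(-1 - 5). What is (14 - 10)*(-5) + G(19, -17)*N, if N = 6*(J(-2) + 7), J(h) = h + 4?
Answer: -992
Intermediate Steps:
J(h) = 4 + h
G(V, O) = -18 (G(V, O) = 3*(-6) = -18)
N = 54 (N = 6*((4 - 2) + 7) = 6*(2 + 7) = 6*9 = 54)
(14 - 10)*(-5) + G(19, -17)*N = (14 - 10)*(-5) - 18*54 = 4*(-5) - 972 = -20 - 972 = -992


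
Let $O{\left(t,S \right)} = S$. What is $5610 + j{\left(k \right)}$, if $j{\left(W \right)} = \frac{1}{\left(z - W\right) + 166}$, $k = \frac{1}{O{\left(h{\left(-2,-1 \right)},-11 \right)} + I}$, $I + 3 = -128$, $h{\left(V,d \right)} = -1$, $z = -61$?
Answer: $\frac{83650852}{14911} \approx 5610.0$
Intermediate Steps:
$I = -131$ ($I = -3 - 128 = -131$)
$k = - \frac{1}{142}$ ($k = \frac{1}{-11 - 131} = \frac{1}{-142} = - \frac{1}{142} \approx -0.0070423$)
$j{\left(W \right)} = \frac{1}{105 - W}$ ($j{\left(W \right)} = \frac{1}{\left(-61 - W\right) + 166} = \frac{1}{105 - W}$)
$5610 + j{\left(k \right)} = 5610 - \frac{1}{-105 - \frac{1}{142}} = 5610 - \frac{1}{- \frac{14911}{142}} = 5610 - - \frac{142}{14911} = 5610 + \frac{142}{14911} = \frac{83650852}{14911}$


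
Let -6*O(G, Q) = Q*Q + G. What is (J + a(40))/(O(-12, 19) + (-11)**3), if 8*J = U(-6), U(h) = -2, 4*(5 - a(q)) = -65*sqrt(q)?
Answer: -57/16670 - 39*sqrt(10)/1667 ≈ -0.077402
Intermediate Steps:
a(q) = 5 + 65*sqrt(q)/4 (a(q) = 5 - (-65)*sqrt(q)/4 = 5 + 65*sqrt(q)/4)
J = -1/4 (J = (1/8)*(-2) = -1/4 ≈ -0.25000)
O(G, Q) = -G/6 - Q**2/6 (O(G, Q) = -(Q*Q + G)/6 = -(Q**2 + G)/6 = -(G + Q**2)/6 = -G/6 - Q**2/6)
(J + a(40))/(O(-12, 19) + (-11)**3) = (-1/4 + (5 + 65*sqrt(40)/4))/((-1/6*(-12) - 1/6*19**2) + (-11)**3) = (-1/4 + (5 + 65*(2*sqrt(10))/4))/((2 - 1/6*361) - 1331) = (-1/4 + (5 + 65*sqrt(10)/2))/((2 - 361/6) - 1331) = (19/4 + 65*sqrt(10)/2)/(-349/6 - 1331) = (19/4 + 65*sqrt(10)/2)/(-8335/6) = (19/4 + 65*sqrt(10)/2)*(-6/8335) = -57/16670 - 39*sqrt(10)/1667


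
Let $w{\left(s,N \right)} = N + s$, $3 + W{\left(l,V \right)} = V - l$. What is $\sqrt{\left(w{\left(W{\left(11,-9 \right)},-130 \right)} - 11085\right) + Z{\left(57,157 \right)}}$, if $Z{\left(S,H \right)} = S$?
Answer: $i \sqrt{11181} \approx 105.74 i$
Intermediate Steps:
$W{\left(l,V \right)} = -3 + V - l$ ($W{\left(l,V \right)} = -3 + \left(V - l\right) = -3 + V - l$)
$\sqrt{\left(w{\left(W{\left(11,-9 \right)},-130 \right)} - 11085\right) + Z{\left(57,157 \right)}} = \sqrt{\left(\left(-130 - 23\right) - 11085\right) + 57} = \sqrt{\left(-153 - 11085\right) + 57} = \sqrt{-11238 + 57} = \sqrt{-11181} = i \sqrt{11181}$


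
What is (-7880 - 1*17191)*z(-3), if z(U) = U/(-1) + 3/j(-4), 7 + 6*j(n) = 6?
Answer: 376065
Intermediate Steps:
j(n) = -⅙ (j(n) = -7/6 + (⅙)*6 = -7/6 + 1 = -⅙)
z(U) = -18 - U (z(U) = U/(-1) + 3/(-⅙) = U*(-1) + 3*(-6) = -U - 18 = -18 - U)
(-7880 - 1*17191)*z(-3) = (-7880 - 1*17191)*(-18 - 1*(-3)) = (-7880 - 17191)*(-18 + 3) = -25071*(-15) = 376065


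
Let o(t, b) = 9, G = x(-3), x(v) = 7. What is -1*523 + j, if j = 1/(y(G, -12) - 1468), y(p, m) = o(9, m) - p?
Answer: -766719/1466 ≈ -523.00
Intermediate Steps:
G = 7
y(p, m) = 9 - p
j = -1/1466 (j = 1/((9 - 1*7) - 1468) = 1/((9 - 7) - 1468) = 1/(2 - 1468) = 1/(-1466) = -1/1466 ≈ -0.00068213)
-1*523 + j = -1*523 - 1/1466 = -523 - 1/1466 = -766719/1466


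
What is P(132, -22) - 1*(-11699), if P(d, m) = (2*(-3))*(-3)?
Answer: 11717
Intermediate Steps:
P(d, m) = 18 (P(d, m) = -6*(-3) = 18)
P(132, -22) - 1*(-11699) = 18 - 1*(-11699) = 18 + 11699 = 11717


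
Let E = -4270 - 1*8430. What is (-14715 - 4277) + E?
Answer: -31692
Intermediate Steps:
E = -12700 (E = -4270 - 8430 = -12700)
(-14715 - 4277) + E = (-14715 - 4277) - 12700 = -18992 - 12700 = -31692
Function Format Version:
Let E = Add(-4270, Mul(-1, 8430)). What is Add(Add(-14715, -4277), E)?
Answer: -31692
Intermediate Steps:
E = -12700 (E = Add(-4270, -8430) = -12700)
Add(Add(-14715, -4277), E) = Add(Add(-14715, -4277), -12700) = Add(-18992, -12700) = -31692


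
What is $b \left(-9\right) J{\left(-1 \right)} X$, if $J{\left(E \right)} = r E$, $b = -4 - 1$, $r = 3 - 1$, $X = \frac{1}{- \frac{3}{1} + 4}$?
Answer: $-90$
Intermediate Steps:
$X = 1$ ($X = \frac{1}{\left(-3\right) 1 + 4} = \frac{1}{-3 + 4} = 1^{-1} = 1$)
$r = 2$
$b = -5$ ($b = -4 - 1 = -5$)
$J{\left(E \right)} = 2 E$
$b \left(-9\right) J{\left(-1 \right)} X = \left(-5\right) \left(-9\right) 2 \left(-1\right) 1 = 45 \left(\left(-2\right) 1\right) = 45 \left(-2\right) = -90$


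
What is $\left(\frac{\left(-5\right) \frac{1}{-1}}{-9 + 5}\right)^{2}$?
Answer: $\frac{25}{16} \approx 1.5625$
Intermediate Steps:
$\left(\frac{\left(-5\right) \frac{1}{-1}}{-9 + 5}\right)^{2} = \left(\frac{\left(-5\right) \left(-1\right)}{-4}\right)^{2} = \left(\left(- \frac{1}{4}\right) 5\right)^{2} = \left(- \frac{5}{4}\right)^{2} = \frac{25}{16}$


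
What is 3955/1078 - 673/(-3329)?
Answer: 1984527/512666 ≈ 3.8710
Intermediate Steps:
3955/1078 - 673/(-3329) = 3955*(1/1078) - 673*(-1/3329) = 565/154 + 673/3329 = 1984527/512666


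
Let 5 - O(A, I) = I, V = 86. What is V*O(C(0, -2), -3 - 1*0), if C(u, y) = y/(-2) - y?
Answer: 688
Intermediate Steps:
C(u, y) = -3*y/2 (C(u, y) = y*(-½) - y = -y/2 - y = -3*y/2)
O(A, I) = 5 - I
V*O(C(0, -2), -3 - 1*0) = 86*(5 - (-3 - 1*0)) = 86*(5 - (-3 + 0)) = 86*(5 - 1*(-3)) = 86*(5 + 3) = 86*8 = 688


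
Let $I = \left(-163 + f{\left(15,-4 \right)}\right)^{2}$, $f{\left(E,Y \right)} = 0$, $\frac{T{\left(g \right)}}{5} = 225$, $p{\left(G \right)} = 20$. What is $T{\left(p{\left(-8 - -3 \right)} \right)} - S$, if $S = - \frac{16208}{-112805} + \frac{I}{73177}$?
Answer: $\frac{9282389751764}{8254731485} \approx 1124.5$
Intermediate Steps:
$T{\left(g \right)} = 1125$ ($T{\left(g \right)} = 5 \cdot 225 = 1125$)
$I = 26569$ ($I = \left(-163 + 0\right)^{2} = \left(-163\right)^{2} = 26569$)
$S = \frac{4183168861}{8254731485}$ ($S = - \frac{16208}{-112805} + \frac{26569}{73177} = \left(-16208\right) \left(- \frac{1}{112805}\right) + 26569 \cdot \frac{1}{73177} = \frac{16208}{112805} + \frac{26569}{73177} = \frac{4183168861}{8254731485} \approx 0.50676$)
$T{\left(p{\left(-8 - -3 \right)} \right)} - S = 1125 - \frac{4183168861}{8254731485} = \frac{9282389751764}{8254731485}$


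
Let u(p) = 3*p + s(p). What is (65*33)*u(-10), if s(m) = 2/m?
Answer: -64779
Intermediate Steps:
u(p) = 2/p + 3*p (u(p) = 3*p + 2/p = 2/p + 3*p)
(65*33)*u(-10) = (65*33)*(2/(-10) + 3*(-10)) = 2145*(2*(-1/10) - 30) = 2145*(-1/5 - 30) = 2145*(-151/5) = -64779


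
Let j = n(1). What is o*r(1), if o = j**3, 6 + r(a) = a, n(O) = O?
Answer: -5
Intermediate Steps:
j = 1
r(a) = -6 + a
o = 1 (o = 1**3 = 1)
o*r(1) = 1*(-6 + 1) = 1*(-5) = -5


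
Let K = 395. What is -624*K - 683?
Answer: -247163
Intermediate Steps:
-624*K - 683 = -624*395 - 683 = -246480 - 683 = -247163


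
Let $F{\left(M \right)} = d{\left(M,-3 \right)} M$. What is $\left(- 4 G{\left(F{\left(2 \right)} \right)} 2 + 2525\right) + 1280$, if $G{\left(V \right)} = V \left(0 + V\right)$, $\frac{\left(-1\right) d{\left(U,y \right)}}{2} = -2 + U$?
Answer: $3805$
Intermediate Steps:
$d{\left(U,y \right)} = 4 - 2 U$ ($d{\left(U,y \right)} = - 2 \left(-2 + U\right) = 4 - 2 U$)
$F{\left(M \right)} = M \left(4 - 2 M\right)$ ($F{\left(M \right)} = \left(4 - 2 M\right) M = M \left(4 - 2 M\right)$)
$G{\left(V \right)} = V^{2}$ ($G{\left(V \right)} = V V = V^{2}$)
$\left(- 4 G{\left(F{\left(2 \right)} \right)} 2 + 2525\right) + 1280 = \left(- 4 \left(2 \cdot 2 \left(2 - 2\right)\right)^{2} \cdot 2 + 2525\right) + 1280 = \left(- 4 \left(2 \cdot 2 \cdot 0\right)^{2} \cdot 2 + 2525\right) + 1280 = \left(- 4 \cdot 0^{2} \cdot 2 + 2525\right) + 1280 = \left(\left(-4\right) 0 \cdot 2 + 2525\right) + 1280 = \left(0 \cdot 2 + 2525\right) + 1280 = \left(0 + 2525\right) + 1280 = 2525 + 1280 = 3805$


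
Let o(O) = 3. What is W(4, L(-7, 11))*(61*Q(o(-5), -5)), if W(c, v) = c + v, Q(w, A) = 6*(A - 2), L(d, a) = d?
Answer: 7686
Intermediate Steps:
Q(w, A) = -12 + 6*A (Q(w, A) = 6*(-2 + A) = -12 + 6*A)
W(4, L(-7, 11))*(61*Q(o(-5), -5)) = (4 - 7)*(61*(-12 + 6*(-5))) = -183*(-12 - 30) = -183*(-42) = -3*(-2562) = 7686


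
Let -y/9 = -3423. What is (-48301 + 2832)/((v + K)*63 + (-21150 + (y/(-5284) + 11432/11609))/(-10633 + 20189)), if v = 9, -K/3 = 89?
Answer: 26653188089210384/9529128051987319 ≈ 2.7970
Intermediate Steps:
y = 30807 (y = -9*(-3423) = 30807)
K = -267 (K = -3*89 = -267)
(-48301 + 2832)/((v + K)*63 + (-21150 + (y/(-5284) + 11432/11609))/(-10633 + 20189)) = (-48301 + 2832)/((9 - 267)*63 + (-21150 + (30807/(-5284) + 11432/11609))/(-10633 + 20189)) = -45469/(-258*63 + (-21150 + (30807*(-1/5284) + 11432*(1/11609)))/9556) = -45469/(-16254 + (-21150 + (-30807/5284 + 11432/11609))*(1/9556)) = -45469/(-16254 + (-21150 - 297231775/61341956)*(1/9556)) = -45469/(-16254 - 1297679601175/61341956*1/9556) = -45469/(-16254 - 1297679601175/586183731536) = -45469/(-9529128051987319/586183731536) = -45469*(-586183731536/9529128051987319) = 26653188089210384/9529128051987319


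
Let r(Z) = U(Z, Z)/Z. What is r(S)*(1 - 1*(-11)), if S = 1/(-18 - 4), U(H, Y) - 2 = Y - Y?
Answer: -528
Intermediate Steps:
U(H, Y) = 2 (U(H, Y) = 2 + (Y - Y) = 2 + 0 = 2)
S = -1/22 (S = 1/(-22) = -1/22 ≈ -0.045455)
r(Z) = 2/Z
r(S)*(1 - 1*(-11)) = (2/(-1/22))*(1 - 1*(-11)) = (2*(-22))*(1 + 11) = -44*12 = -528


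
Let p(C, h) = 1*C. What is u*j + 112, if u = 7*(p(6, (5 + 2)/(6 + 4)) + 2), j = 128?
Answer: 7280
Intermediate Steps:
p(C, h) = C
u = 56 (u = 7*(6 + 2) = 7*8 = 56)
u*j + 112 = 56*128 + 112 = 7168 + 112 = 7280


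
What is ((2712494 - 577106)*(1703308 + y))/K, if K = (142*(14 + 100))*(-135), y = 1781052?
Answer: -124007675528/36423 ≈ -3.4047e+6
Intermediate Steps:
K = -2185380 (K = (142*114)*(-135) = 16188*(-135) = -2185380)
((2712494 - 577106)*(1703308 + y))/K = ((2712494 - 577106)*(1703308 + 1781052))/(-2185380) = (2135388*3484360)*(-1/2185380) = 7440460531680*(-1/2185380) = -124007675528/36423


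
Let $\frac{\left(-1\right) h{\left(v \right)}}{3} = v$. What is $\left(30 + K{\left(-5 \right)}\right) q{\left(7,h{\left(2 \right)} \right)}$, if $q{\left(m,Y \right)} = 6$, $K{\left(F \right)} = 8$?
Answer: $228$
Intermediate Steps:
$h{\left(v \right)} = - 3 v$
$\left(30 + K{\left(-5 \right)}\right) q{\left(7,h{\left(2 \right)} \right)} = \left(30 + 8\right) 6 = 38 \cdot 6 = 228$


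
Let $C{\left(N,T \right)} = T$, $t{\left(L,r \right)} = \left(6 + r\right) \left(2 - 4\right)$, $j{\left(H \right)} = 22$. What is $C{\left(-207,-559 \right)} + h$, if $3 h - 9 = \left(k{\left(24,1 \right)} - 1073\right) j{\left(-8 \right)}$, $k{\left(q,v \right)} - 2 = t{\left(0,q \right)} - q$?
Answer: $-9026$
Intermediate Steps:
$t{\left(L,r \right)} = -12 - 2 r$ ($t{\left(L,r \right)} = \left(6 + r\right) \left(-2\right) = -12 - 2 r$)
$k{\left(q,v \right)} = -10 - 3 q$ ($k{\left(q,v \right)} = 2 - \left(12 + 3 q\right) = -10 - 3 q$)
$h = -8467$ ($h = 3 + \frac{\left(\left(-10 - 72\right) - 1073\right) 22}{3} = 3 + \frac{\left(-82 - 1073\right) 22}{3} = 3 + \frac{\left(-1155\right) 22}{3} = 3 + \frac{1}{3} \left(-25410\right) = 3 - 8470 = -8467$)
$C{\left(-207,-559 \right)} + h = -559 - 8467 = -9026$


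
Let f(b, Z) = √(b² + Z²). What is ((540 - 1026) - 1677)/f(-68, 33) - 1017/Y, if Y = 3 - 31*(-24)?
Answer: -113/83 - 2163*√5713/5713 ≈ -29.978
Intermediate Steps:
Y = 747 (Y = 3 + 744 = 747)
f(b, Z) = √(Z² + b²)
((540 - 1026) - 1677)/f(-68, 33) - 1017/Y = ((540 - 1026) - 1677)/(√(33² + (-68)²)) - 1017/747 = (-486 - 1677)/(√(1089 + 4624)) - 1017*1/747 = -2163*√5713/5713 - 113/83 = -113/83 - 2163*√5713/5713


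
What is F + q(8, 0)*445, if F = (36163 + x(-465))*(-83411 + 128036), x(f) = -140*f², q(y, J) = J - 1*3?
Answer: -1349251914960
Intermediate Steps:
q(y, J) = -3 + J (q(y, J) = J - 3 = -3 + J)
F = -1349251913625 (F = (36163 - 140*(-465)²)*(-83411 + 128036) = (36163 - 140*216225)*44625 = (36163 - 30271500)*44625 = -30235337*44625 = -1349251913625)
F + q(8, 0)*445 = -1349251913625 + (-3 + 0)*445 = -1349251913625 - 3*445 = -1349251913625 - 1335 = -1349251914960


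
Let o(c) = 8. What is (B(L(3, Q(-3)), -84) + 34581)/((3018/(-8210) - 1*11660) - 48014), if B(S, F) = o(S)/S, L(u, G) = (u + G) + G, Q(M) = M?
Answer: -425832175/734889837 ≈ -0.57945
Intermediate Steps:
L(u, G) = u + 2*G (L(u, G) = (G + u) + G = u + 2*G)
B(S, F) = 8/S
(B(L(3, Q(-3)), -84) + 34581)/((3018/(-8210) - 1*11660) - 48014) = (8/(3 + 2*(-3)) + 34581)/((3018/(-8210) - 1*11660) - 48014) = (8/(3 - 6) + 34581)/((3018*(-1/8210) - 11660) - 48014) = (8/(-3) + 34581)/((-1509/4105 - 11660) - 48014) = (8*(-1/3) + 34581)/(-47865809/4105 - 48014) = (-8/3 + 34581)/(-244963279/4105) = (103735/3)*(-4105/244963279) = -425832175/734889837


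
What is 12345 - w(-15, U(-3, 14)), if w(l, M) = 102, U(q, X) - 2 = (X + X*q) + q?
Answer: 12243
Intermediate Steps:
U(q, X) = 2 + X + q + X*q (U(q, X) = 2 + ((X + X*q) + q) = 2 + (X + q + X*q) = 2 + X + q + X*q)
12345 - w(-15, U(-3, 14)) = 12345 - 1*102 = 12345 - 102 = 12243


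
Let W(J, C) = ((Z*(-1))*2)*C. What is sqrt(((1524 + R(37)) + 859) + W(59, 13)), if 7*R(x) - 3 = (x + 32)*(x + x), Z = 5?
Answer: 12*sqrt(1015)/7 ≈ 54.616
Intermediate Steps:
W(J, C) = -10*C (W(J, C) = ((5*(-1))*2)*C = (-5*2)*C = -10*C)
R(x) = 3/7 + 2*x*(32 + x)/7 (R(x) = 3/7 + ((x + 32)*(x + x))/7 = 3/7 + ((32 + x)*(2*x))/7 = 3/7 + (2*x*(32 + x))/7 = 3/7 + 2*x*(32 + x)/7)
sqrt(((1524 + R(37)) + 859) + W(59, 13)) = sqrt(((1524 + (3/7 + (2/7)*37**2 + (64/7)*37)) + 859) - 10*13) = sqrt(((1524 + (3/7 + (2/7)*1369 + 2368/7)) + 859) - 130) = sqrt(((1524 + (3/7 + 2738/7 + 2368/7)) + 859) - 130) = sqrt(((1524 + 5109/7) + 859) - 130) = sqrt((15777/7 + 859) - 130) = sqrt(21790/7 - 130) = sqrt(20880/7) = 12*sqrt(1015)/7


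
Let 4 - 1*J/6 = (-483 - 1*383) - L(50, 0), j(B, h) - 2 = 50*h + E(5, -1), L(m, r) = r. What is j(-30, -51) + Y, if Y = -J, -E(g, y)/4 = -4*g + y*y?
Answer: -7692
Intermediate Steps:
E(g, y) = -4*y**2 + 16*g (E(g, y) = -4*(-4*g + y*y) = -4*(-4*g + y**2) = -4*(y**2 - 4*g) = -4*y**2 + 16*g)
j(B, h) = 78 + 50*h (j(B, h) = 2 + (50*h + (-4*(-1)**2 + 16*5)) = 2 + (50*h + (-4*1 + 80)) = 2 + (50*h + (-4 + 80)) = 2 + (50*h + 76) = 2 + (76 + 50*h) = 78 + 50*h)
J = 5220 (J = 24 - 6*((-483 - 1*383) - 1*0) = 24 - 6*((-483 - 383) + 0) = 24 - 6*(-866 + 0) = 24 - 6*(-866) = 24 + 5196 = 5220)
Y = -5220 (Y = -1*5220 = -5220)
j(-30, -51) + Y = (78 + 50*(-51)) - 5220 = (78 - 2550) - 5220 = -2472 - 5220 = -7692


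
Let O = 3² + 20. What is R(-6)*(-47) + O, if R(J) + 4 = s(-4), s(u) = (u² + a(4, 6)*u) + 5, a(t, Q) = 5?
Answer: 170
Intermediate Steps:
s(u) = 5 + u² + 5*u (s(u) = (u² + 5*u) + 5 = 5 + u² + 5*u)
O = 29 (O = 9 + 20 = 29)
R(J) = -3 (R(J) = -4 + (5 + (-4)² + 5*(-4)) = -4 + (5 + 16 - 20) = -4 + 1 = -3)
R(-6)*(-47) + O = -3*(-47) + 29 = 141 + 29 = 170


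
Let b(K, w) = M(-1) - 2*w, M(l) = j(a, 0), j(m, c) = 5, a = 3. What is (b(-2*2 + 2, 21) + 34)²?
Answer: 9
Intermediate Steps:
M(l) = 5
b(K, w) = 5 - 2*w
(b(-2*2 + 2, 21) + 34)² = ((5 - 2*21) + 34)² = ((5 - 42) + 34)² = (-37 + 34)² = (-3)² = 9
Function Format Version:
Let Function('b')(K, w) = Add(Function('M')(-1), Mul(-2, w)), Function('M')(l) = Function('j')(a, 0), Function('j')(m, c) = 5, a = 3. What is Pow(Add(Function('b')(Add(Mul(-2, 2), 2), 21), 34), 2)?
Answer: 9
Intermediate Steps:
Function('M')(l) = 5
Function('b')(K, w) = Add(5, Mul(-2, w))
Pow(Add(Function('b')(Add(Mul(-2, 2), 2), 21), 34), 2) = Pow(Add(Add(5, Mul(-2, 21)), 34), 2) = Pow(Add(Add(5, -42), 34), 2) = Pow(Add(-37, 34), 2) = Pow(-3, 2) = 9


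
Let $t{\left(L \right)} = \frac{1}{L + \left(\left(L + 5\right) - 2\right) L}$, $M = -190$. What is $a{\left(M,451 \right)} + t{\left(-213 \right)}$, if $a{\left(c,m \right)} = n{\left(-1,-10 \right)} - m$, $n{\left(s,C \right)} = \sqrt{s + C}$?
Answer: $- \frac{20077166}{44517} + i \sqrt{11} \approx -451.0 + 3.3166 i$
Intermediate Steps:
$n{\left(s,C \right)} = \sqrt{C + s}$
$t{\left(L \right)} = \frac{1}{L + L \left(3 + L\right)}$ ($t{\left(L \right)} = \frac{1}{L + \left(\left(5 + L\right) - 2\right) L} = \frac{1}{L + \left(3 + L\right) L} = \frac{1}{L + L \left(3 + L\right)}$)
$a{\left(c,m \right)} = - m + i \sqrt{11}$ ($a{\left(c,m \right)} = \sqrt{-10 - 1} - m = \sqrt{-11} - m = i \sqrt{11} - m = - m + i \sqrt{11}$)
$a{\left(M,451 \right)} + t{\left(-213 \right)} = \left(\left(-1\right) 451 + i \sqrt{11}\right) + \frac{1}{\left(-213\right) \left(4 - 213\right)} = \left(-451 + i \sqrt{11}\right) - \frac{1}{213 \left(-209\right)} = \left(-451 + i \sqrt{11}\right) - - \frac{1}{44517} = \left(-451 + i \sqrt{11}\right) + \frac{1}{44517} = - \frac{20077166}{44517} + i \sqrt{11}$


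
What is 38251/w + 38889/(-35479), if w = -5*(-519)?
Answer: 1256190274/92068005 ≈ 13.644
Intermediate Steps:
w = 2595
38251/w + 38889/(-35479) = 38251/2595 + 38889/(-35479) = 38251*(1/2595) + 38889*(-1/35479) = 38251/2595 - 38889/35479 = 1256190274/92068005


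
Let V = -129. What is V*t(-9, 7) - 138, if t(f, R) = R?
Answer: -1041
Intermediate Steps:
V*t(-9, 7) - 138 = -129*7 - 138 = -903 - 138 = -1041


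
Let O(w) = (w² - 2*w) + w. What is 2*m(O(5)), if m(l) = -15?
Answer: -30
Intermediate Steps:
O(w) = w² - w
2*m(O(5)) = 2*(-15) = -30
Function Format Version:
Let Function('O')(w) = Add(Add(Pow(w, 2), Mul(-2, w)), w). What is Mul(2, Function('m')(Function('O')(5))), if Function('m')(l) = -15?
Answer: -30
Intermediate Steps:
Function('O')(w) = Add(Pow(w, 2), Mul(-1, w))
Mul(2, Function('m')(Function('O')(5))) = Mul(2, -15) = -30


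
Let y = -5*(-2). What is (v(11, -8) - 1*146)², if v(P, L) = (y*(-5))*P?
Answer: 484416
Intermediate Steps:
y = 10
v(P, L) = -50*P (v(P, L) = (10*(-5))*P = -50*P)
(v(11, -8) - 1*146)² = (-50*11 - 1*146)² = (-550 - 146)² = (-696)² = 484416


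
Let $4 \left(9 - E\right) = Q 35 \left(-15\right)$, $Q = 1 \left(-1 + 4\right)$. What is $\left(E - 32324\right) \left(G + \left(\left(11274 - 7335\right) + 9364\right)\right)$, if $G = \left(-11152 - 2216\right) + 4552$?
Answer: $- \frac{572922595}{4} \approx -1.4323 \cdot 10^{8}$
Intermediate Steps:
$Q = 3$ ($Q = 1 \cdot 3 = 3$)
$E = \frac{1611}{4}$ ($E = 9 - \frac{3 \cdot 35 \left(-15\right)}{4} = 9 - \frac{105 \left(-15\right)}{4} = 9 - - \frac{1575}{4} = 9 + \frac{1575}{4} = \frac{1611}{4} \approx 402.75$)
$G = -8816$ ($G = -13368 + 4552 = -8816$)
$\left(E - 32324\right) \left(G + \left(\left(11274 - 7335\right) + 9364\right)\right) = \left(\frac{1611}{4} - 32324\right) \left(-8816 + \left(\left(11274 - 7335\right) + 9364\right)\right) = - \frac{127685 \left(-8816 + \left(3939 + 9364\right)\right)}{4} = - \frac{127685 \left(-8816 + 13303\right)}{4} = \left(- \frac{127685}{4}\right) 4487 = - \frac{572922595}{4}$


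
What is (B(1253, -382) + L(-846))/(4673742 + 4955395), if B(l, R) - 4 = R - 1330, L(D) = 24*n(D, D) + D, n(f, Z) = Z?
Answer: -22858/9629137 ≈ -0.0023738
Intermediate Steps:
L(D) = 25*D (L(D) = 24*D + D = 25*D)
B(l, R) = -1326 + R (B(l, R) = 4 + (R - 1330) = 4 + (-1330 + R) = -1326 + R)
(B(1253, -382) + L(-846))/(4673742 + 4955395) = ((-1326 - 382) + 25*(-846))/(4673742 + 4955395) = (-1708 - 21150)/9629137 = -22858*1/9629137 = -22858/9629137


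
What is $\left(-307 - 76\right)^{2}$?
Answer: $146689$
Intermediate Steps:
$\left(-307 - 76\right)^{2} = \left(-383\right)^{2} = 146689$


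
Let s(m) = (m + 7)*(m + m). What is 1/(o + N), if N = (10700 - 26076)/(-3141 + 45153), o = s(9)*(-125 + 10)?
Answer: -10503/347863204 ≈ -3.0193e-5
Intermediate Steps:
s(m) = 2*m*(7 + m) (s(m) = (7 + m)*(2*m) = 2*m*(7 + m))
o = -33120 (o = (2*9*(7 + 9))*(-125 + 10) = (2*9*16)*(-115) = 288*(-115) = -33120)
N = -3844/10503 (N = -15376/42012 = -15376*1/42012 = -3844/10503 ≈ -0.36599)
1/(o + N) = 1/(-33120 - 3844/10503) = 1/(-347863204/10503) = -10503/347863204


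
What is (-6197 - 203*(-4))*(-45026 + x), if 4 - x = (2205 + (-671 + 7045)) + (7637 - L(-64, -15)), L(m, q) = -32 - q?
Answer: 329858175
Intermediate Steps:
x = -16229 (x = 4 - ((2205 + (-671 + 7045)) + (7637 - (-32 - 1*(-15)))) = 4 - ((2205 + 6374) + (7637 - (-32 + 15))) = 4 - (8579 + (7637 - 1*(-17))) = 4 - (8579 + (7637 + 17)) = 4 - (8579 + 7654) = 4 - 1*16233 = 4 - 16233 = -16229)
(-6197 - 203*(-4))*(-45026 + x) = (-6197 - 203*(-4))*(-45026 - 16229) = (-6197 + 812)*(-61255) = -5385*(-61255) = 329858175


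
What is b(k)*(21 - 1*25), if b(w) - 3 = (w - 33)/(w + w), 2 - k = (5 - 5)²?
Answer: 19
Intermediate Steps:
k = 2 (k = 2 - (5 - 5)² = 2 - 1*0² = 2 - 1*0 = 2 + 0 = 2)
b(w) = 3 + (-33 + w)/(2*w) (b(w) = 3 + (w - 33)/(w + w) = 3 + (-33 + w)/((2*w)) = 3 + (-33 + w)*(1/(2*w)) = 3 + (-33 + w)/(2*w))
b(k)*(21 - 1*25) = ((½)*(-33 + 7*2)/2)*(21 - 1*25) = ((½)*(½)*(-33 + 14))*(21 - 25) = ((½)*(½)*(-19))*(-4) = -19/4*(-4) = 19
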